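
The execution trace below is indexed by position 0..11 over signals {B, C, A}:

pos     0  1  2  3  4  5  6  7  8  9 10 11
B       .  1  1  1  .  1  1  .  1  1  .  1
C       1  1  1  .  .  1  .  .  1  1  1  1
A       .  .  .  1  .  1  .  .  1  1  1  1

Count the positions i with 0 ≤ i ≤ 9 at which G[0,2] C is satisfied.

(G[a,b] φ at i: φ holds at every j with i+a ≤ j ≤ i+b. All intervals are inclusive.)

3

Evaluate at each i in [0,9]:
  i=0: ✓ (all of [0,2])
  i=1: ✗ (fails at j=3)
  i=2: ✗ (fails at j=3)
  i=3: ✗ (fails at j=3)
  i=4: ✗ (fails at j=4)
  i=5: ✗ (fails at j=6)
  i=6: ✗ (fails at j=6)
  i=7: ✗ (fails at j=7)
  i=8: ✓ (all of [8,10])
  i=9: ✓ (all of [9,11])
Positions where it holds: {0, 8, 9} → 3.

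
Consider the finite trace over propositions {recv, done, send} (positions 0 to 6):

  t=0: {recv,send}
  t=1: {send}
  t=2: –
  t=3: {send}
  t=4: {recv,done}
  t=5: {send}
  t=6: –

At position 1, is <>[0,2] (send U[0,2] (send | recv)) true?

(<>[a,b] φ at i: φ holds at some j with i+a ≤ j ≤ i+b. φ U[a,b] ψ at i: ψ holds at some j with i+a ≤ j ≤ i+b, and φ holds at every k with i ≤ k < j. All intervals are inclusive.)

Holds

Check (send U[0,2] (send | recv)) at each j in [1,3]:
  j=1: holds
  j=2: fails
  j=3: holds
Found at j=1 → formula holds.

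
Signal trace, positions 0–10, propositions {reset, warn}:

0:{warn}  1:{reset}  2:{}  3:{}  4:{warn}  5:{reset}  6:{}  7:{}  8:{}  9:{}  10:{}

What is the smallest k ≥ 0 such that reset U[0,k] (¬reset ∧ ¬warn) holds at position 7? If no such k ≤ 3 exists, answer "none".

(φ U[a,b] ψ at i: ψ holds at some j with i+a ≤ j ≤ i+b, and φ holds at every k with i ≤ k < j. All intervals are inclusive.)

0

Need earliest j ≥ 7 with (¬reset ∧ ¬warn), and reset at every k in [7,j-1].
  j=7: rhs holds (empty prefix). k = 0.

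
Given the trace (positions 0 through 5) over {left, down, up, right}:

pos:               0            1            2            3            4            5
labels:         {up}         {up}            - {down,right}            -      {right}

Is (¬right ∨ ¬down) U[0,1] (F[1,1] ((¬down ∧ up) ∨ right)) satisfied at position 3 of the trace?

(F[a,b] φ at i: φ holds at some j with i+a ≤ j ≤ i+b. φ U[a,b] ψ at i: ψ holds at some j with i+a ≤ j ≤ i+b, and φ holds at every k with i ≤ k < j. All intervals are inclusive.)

Need some j in [3,4] with F[1,1] ((¬down ∧ up) ∨ right), and (¬right ∨ ¬down) at every k in [3,j-1].
  j=3: F[1,1] ((¬down ∧ up) ∨ right) — fails (none in [4,4]).
  j=4: F[1,1] ((¬down ∧ up) ∨ right) holds, but (¬right ∨ ¬down) fails at k=3 → not this j.
No j in the window works → until fails.

Does not hold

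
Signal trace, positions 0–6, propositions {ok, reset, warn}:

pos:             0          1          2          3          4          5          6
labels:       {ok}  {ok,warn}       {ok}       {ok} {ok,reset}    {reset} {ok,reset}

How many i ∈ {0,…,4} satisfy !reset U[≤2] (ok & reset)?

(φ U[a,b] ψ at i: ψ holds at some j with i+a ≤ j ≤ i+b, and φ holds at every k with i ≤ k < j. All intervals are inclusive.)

Evaluate at each i in [0,4]:
  i=0: ✗ (no rhs in [0,2])
  i=1: ✗ (no rhs in [1,3])
  i=2: ✓ (rhs at j=4; lhs holds on [2,3])
  i=3: ✓ (rhs at j=4; lhs holds on [3,3])
  i=4: ✓ (rhs at j=4)
Positions where it holds: {2, 3, 4} → 3.

3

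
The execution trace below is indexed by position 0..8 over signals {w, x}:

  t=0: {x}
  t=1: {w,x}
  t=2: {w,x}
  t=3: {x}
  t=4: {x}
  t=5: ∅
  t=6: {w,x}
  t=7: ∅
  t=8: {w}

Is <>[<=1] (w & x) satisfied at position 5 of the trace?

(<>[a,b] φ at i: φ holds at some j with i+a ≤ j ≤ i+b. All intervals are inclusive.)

True

Check (w & x) at each j in [5,6]:
  j=5: false
  j=6: true
Found at j=6 → formula holds.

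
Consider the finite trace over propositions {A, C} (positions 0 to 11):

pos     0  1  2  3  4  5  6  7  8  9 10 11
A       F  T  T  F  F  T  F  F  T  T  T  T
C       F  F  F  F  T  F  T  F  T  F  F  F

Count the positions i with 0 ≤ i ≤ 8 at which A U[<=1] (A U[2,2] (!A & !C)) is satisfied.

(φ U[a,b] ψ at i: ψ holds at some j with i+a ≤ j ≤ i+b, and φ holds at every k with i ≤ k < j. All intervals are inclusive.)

1

Evaluate at each i in [0,8]:
  i=0: ✗ (lhs fails at k=0 before rhs at j=1)
  i=1: ✓ (rhs at j=1)
  i=2: ✗ (no rhs in [2,3])
  i=3: ✗ (no rhs in [3,4])
  i=4: ✗ (no rhs in [4,5])
  i=5: ✗ (no rhs in [5,6])
  i=6: ✗ (no rhs in [6,7])
  i=7: ✗ (no rhs in [7,8])
  i=8: ✗ (no rhs in [8,9])
Positions where it holds: {1} → 1.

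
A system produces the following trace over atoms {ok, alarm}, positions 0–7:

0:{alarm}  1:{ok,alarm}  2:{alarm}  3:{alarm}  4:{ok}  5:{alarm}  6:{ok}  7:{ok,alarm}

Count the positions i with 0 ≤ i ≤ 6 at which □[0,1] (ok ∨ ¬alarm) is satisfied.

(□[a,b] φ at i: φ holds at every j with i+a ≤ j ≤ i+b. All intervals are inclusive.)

Evaluate at each i in [0,6]:
  i=0: ✗ (fails at j=0)
  i=1: ✗ (fails at j=2)
  i=2: ✗ (fails at j=2)
  i=3: ✗ (fails at j=3)
  i=4: ✗ (fails at j=5)
  i=5: ✗ (fails at j=5)
  i=6: ✓ (all of [6,7])
Positions where it holds: {6} → 1.

1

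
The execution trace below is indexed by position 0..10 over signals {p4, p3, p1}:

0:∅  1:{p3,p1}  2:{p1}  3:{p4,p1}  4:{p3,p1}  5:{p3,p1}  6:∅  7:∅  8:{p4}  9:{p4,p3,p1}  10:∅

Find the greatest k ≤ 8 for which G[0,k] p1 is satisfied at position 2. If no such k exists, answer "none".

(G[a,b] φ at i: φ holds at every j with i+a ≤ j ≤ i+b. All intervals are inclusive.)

3

p1 must hold from j=2 onward; find where it first fails.
  j=2: holds
  j=3: holds
  j=4: holds
  j=5: holds
  j=6: fails
Holds on [2,5], so largest k = 3.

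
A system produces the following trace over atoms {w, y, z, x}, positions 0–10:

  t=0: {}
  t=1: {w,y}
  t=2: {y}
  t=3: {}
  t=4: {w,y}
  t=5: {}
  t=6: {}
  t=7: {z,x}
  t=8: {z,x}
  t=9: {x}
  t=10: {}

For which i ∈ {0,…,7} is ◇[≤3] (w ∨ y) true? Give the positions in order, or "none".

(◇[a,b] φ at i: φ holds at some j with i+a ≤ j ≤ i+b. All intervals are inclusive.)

Evaluate at each i in [0,7]:
  i=0: ✓ (witness j=1)
  i=1: ✓ (witness j=1)
  i=2: ✓ (witness j=2)
  i=3: ✓ (witness j=4)
  i=4: ✓ (witness j=4)
  i=5: ✗ (none in [5,8])
  i=6: ✗ (none in [6,9])
  i=7: ✗ (none in [7,10])

0, 1, 2, 3, 4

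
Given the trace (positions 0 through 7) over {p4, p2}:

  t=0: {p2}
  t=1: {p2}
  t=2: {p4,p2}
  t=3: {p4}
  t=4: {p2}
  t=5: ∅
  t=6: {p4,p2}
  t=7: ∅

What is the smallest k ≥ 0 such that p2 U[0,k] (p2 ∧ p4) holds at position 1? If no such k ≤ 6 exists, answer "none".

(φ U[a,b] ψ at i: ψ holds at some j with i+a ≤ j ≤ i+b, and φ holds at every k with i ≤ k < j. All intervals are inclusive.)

1

Need earliest j ≥ 1 with (p2 ∧ p4), and p2 at every k in [1,j-1].
  j=1: rhs fails.
  j=2: rhs holds; lhs holds on [1,1]. k = 1.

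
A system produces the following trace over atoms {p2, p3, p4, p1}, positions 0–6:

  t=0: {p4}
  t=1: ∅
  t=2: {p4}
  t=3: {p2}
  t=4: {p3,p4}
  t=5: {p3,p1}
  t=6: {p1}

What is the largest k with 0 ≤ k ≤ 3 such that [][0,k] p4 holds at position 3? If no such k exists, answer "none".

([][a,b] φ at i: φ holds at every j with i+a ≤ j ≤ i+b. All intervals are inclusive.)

none

p4 must hold from j=3 onward; find where it first fails.
  j=3: fails → no k works.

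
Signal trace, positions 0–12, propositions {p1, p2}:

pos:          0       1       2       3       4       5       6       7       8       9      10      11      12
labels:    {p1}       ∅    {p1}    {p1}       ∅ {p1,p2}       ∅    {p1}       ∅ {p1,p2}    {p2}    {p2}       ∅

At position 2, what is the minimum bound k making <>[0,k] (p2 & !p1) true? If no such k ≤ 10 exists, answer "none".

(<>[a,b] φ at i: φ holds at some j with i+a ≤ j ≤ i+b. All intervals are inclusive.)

8

Scan j = 2,3,… for (p2 & !p1):
  j=2: fails
  j=3: fails
  j=4: fails
  j=5: fails
  j=6: fails
  j=7: fails
  j=8: fails
  j=9: fails
  j=10: holds
First hit at j=10, so smallest k = 10-2 = 8.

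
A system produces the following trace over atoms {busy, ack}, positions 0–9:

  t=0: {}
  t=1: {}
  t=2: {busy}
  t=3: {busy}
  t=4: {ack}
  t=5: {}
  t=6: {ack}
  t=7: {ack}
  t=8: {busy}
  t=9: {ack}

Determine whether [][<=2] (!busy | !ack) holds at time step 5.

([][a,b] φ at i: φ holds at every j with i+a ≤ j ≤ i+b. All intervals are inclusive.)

Check (!busy | !ack) at every j in [5,7]:
  j=5: true
  j=6: true
  j=7: true
All positions satisfy it → formula holds.

Holds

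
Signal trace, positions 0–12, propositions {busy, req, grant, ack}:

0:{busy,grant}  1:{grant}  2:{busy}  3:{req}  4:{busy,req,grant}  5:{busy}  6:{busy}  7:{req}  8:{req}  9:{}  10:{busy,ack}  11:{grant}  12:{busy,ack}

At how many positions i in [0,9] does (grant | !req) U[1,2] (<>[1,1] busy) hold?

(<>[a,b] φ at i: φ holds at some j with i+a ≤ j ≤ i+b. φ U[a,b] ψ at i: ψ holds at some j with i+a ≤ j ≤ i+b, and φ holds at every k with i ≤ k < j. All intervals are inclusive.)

Evaluate at each i in [0,9]:
  i=0: ✓ (rhs at j=1; lhs holds on [0,0])
  i=1: ✓ (rhs at j=3; lhs holds on [1,2])
  i=2: ✓ (rhs at j=3; lhs holds on [2,2])
  i=3: ✗ (lhs fails at k=3 before rhs at j=4)
  i=4: ✓ (rhs at j=5; lhs holds on [4,4])
  i=5: ✗ (no rhs in [6,7])
  i=6: ✗ (no rhs in [7,8])
  i=7: ✗ (lhs fails at k=7 before rhs at j=9)
  i=8: ✗ (lhs fails at k=8 before rhs at j=9)
  i=9: ✓ (rhs at j=11; lhs holds on [9,10])
Positions where it holds: {0, 1, 2, 4, 9} → 5.

5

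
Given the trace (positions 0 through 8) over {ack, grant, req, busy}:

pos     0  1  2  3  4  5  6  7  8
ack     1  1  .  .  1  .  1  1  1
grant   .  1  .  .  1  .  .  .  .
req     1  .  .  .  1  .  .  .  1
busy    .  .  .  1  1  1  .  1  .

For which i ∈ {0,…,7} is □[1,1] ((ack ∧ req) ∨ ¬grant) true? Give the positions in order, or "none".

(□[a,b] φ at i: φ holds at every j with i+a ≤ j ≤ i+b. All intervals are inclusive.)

1, 2, 3, 4, 5, 6, 7

Evaluate at each i in [0,7]:
  i=0: ✗ (fails at j=1)
  i=1: ✓ (all of [2,2])
  i=2: ✓ (all of [3,3])
  i=3: ✓ (all of [4,4])
  i=4: ✓ (all of [5,5])
  i=5: ✓ (all of [6,6])
  i=6: ✓ (all of [7,7])
  i=7: ✓ (all of [8,8])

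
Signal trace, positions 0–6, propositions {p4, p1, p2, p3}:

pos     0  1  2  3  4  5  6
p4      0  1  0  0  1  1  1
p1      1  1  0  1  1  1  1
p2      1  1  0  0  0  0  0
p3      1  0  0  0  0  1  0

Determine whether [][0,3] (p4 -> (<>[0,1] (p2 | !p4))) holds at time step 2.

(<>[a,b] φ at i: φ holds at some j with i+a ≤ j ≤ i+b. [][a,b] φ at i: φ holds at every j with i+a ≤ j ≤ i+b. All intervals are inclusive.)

No

Check (p4 -> (<>[0,1] (p2 | !p4))) at every j in [2,5]:
  j=2: antecedent false → ✓
  j=3: antecedent false → ✓
  j=4: antecedent true; consequent fails (none in [4,5]) → ✗
  j=5: antecedent true; consequent fails (none in [5,6]) → ✗
Fails at j=4 → formula fails.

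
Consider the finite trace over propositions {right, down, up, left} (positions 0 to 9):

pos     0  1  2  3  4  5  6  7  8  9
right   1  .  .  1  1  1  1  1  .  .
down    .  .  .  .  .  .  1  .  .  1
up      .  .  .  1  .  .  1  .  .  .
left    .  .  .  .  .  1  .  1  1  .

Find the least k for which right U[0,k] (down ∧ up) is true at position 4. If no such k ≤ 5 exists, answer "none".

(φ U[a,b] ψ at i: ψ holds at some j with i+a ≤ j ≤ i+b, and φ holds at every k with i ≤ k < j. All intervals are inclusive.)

2

Need earliest j ≥ 4 with (down ∧ up), and right at every k in [4,j-1].
  j=4: rhs fails.
  j=5: rhs fails.
  j=6: rhs holds; lhs holds on [4,5]. k = 2.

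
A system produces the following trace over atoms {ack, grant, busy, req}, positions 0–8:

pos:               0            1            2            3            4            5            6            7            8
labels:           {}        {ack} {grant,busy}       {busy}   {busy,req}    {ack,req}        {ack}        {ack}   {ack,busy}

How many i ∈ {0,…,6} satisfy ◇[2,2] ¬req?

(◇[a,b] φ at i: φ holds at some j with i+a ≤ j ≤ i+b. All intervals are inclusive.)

5

Evaluate at each i in [0,6]:
  i=0: ✓ (witness j=2)
  i=1: ✓ (witness j=3)
  i=2: ✗ (none in [4,4])
  i=3: ✗ (none in [5,5])
  i=4: ✓ (witness j=6)
  i=5: ✓ (witness j=7)
  i=6: ✓ (witness j=8)
Positions where it holds: {0, 1, 4, 5, 6} → 5.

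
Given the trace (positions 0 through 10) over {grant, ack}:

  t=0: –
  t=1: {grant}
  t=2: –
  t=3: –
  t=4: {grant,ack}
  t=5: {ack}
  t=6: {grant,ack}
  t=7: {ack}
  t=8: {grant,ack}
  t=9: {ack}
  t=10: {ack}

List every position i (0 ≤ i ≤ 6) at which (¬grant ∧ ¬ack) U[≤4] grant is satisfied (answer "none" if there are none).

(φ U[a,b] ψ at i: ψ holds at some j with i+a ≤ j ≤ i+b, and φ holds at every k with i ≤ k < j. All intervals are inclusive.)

0, 1, 2, 3, 4, 6

Evaluate at each i in [0,6]:
  i=0: ✓ (rhs at j=1; lhs holds on [0,0])
  i=1: ✓ (rhs at j=1)
  i=2: ✓ (rhs at j=4; lhs holds on [2,3])
  i=3: ✓ (rhs at j=4; lhs holds on [3,3])
  i=4: ✓ (rhs at j=4)
  i=5: ✗ (lhs fails at k=5 before rhs at j=6)
  i=6: ✓ (rhs at j=6)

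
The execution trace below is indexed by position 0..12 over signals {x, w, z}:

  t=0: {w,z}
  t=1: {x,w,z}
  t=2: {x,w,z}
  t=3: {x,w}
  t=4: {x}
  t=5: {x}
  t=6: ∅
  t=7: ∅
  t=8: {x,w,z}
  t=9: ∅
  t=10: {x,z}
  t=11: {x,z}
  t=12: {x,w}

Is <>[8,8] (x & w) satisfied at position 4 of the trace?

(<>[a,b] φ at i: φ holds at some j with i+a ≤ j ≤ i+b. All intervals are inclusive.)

Yes

Check (x & w) at each j in [12,12]:
  j=12: true
Found at j=12 → formula holds.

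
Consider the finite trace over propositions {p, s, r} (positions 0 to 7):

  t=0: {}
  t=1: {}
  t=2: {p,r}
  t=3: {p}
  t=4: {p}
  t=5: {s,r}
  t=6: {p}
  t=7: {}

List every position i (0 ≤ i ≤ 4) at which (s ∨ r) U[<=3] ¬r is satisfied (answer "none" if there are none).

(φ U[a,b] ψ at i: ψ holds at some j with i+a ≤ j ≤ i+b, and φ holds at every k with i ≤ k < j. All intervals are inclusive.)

Evaluate at each i in [0,4]:
  i=0: ✓ (rhs at j=0)
  i=1: ✓ (rhs at j=1)
  i=2: ✓ (rhs at j=3; lhs holds on [2,2])
  i=3: ✓ (rhs at j=3)
  i=4: ✓ (rhs at j=4)

0, 1, 2, 3, 4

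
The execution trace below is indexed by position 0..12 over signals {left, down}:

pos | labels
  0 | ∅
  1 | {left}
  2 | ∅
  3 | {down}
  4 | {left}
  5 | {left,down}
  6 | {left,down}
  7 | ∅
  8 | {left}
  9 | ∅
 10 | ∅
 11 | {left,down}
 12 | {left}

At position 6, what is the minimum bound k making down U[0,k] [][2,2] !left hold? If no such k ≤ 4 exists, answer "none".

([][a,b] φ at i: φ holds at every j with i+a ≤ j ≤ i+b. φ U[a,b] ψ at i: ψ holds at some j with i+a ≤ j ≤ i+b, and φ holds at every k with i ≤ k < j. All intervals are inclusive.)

1

Need earliest j ≥ 6 with [][2,2] !left, and down at every k in [6,j-1].
  j=6: rhs fails.
  j=7: rhs holds; lhs holds on [6,6]. k = 1.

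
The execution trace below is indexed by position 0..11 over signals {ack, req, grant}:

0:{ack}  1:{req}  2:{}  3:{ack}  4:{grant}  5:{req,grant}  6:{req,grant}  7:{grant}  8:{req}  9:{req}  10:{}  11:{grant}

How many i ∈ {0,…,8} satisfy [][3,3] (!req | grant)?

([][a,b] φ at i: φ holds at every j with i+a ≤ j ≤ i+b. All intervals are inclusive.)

7

Evaluate at each i in [0,8]:
  i=0: ✓ (all of [3,3])
  i=1: ✓ (all of [4,4])
  i=2: ✓ (all of [5,5])
  i=3: ✓ (all of [6,6])
  i=4: ✓ (all of [7,7])
  i=5: ✗ (fails at j=8)
  i=6: ✗ (fails at j=9)
  i=7: ✓ (all of [10,10])
  i=8: ✓ (all of [11,11])
Positions where it holds: {0, 1, 2, 3, 4, 7, 8} → 7.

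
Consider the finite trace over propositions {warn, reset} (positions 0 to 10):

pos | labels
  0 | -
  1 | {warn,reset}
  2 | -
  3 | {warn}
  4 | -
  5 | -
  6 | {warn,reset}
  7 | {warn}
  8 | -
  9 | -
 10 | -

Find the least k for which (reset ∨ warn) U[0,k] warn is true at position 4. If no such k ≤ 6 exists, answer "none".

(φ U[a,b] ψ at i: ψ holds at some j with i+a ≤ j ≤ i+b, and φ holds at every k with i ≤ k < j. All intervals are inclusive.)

none

Need earliest j ≥ 4 with warn, and (reset ∨ warn) at every k in [4,j-1].
  j=4: rhs fails.
  j=5: rhs fails.
  j=6: rhs holds but lhs fails at k=4.
  j=7: rhs holds but lhs fails at k=4.
  j=8: rhs fails.
  j=9: rhs fails.
  j=10: rhs fails.
No witness within the range → none.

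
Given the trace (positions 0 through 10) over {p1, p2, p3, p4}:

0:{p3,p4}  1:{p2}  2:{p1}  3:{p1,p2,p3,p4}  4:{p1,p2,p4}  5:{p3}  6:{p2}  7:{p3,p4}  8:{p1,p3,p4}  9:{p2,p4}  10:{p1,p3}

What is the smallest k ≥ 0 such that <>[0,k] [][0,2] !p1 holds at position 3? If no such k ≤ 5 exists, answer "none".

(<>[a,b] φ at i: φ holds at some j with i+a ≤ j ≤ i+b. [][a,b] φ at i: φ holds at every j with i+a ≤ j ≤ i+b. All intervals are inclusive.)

2

Scan j = 3,4,… for [][0,2] !p1:
  j=3: fails
  j=4: fails
  j=5: holds
First hit at j=5, so smallest k = 5-3 = 2.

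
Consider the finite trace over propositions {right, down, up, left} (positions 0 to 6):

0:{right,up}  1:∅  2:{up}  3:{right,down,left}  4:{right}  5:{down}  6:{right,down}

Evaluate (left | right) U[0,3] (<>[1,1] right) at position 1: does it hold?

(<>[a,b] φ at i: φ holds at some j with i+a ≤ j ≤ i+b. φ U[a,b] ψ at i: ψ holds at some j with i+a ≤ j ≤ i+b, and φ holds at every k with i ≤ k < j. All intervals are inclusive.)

Need some j in [1,4] with <>[1,1] right, and (left | right) at every k in [1,j-1].
  j=1: <>[1,1] right — fails (none in [2,2]).
  j=2: <>[1,1] right holds, but (left | right) fails at k=1 → not this j.
  j=3: <>[1,1] right holds, but (left | right) fails at k=1 → not this j.
  j=4: <>[1,1] right — fails (none in [5,5]).
No j in the window works → until fails.

False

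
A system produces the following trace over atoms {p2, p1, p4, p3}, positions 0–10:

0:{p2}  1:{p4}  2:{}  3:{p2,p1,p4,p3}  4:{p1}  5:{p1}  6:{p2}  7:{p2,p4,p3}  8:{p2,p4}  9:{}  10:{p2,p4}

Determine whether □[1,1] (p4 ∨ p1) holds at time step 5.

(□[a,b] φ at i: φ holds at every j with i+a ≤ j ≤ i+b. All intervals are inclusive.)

False

Check (p4 ∨ p1) at every j in [6,6]:
  j=6: false
Fails at j=6 → formula fails.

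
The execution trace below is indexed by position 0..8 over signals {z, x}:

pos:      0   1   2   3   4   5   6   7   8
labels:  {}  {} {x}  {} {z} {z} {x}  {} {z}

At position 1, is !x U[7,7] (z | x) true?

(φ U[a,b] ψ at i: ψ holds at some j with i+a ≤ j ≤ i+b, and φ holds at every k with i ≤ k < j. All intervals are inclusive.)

No

Need some j in [8,8] with (z | x), and !x at every k in [1,j-1].
  j=8: (z | x) holds, but !x fails at k=2 → not this j.
No j in the window works → until fails.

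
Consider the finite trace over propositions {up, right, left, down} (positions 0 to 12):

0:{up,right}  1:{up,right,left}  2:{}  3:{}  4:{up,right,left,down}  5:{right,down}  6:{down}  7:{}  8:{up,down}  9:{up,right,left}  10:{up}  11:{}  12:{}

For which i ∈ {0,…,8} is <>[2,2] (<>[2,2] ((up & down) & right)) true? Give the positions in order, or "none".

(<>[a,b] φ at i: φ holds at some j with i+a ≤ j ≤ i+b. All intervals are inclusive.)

0

Evaluate at each i in [0,8]:
  i=0: ✓ (witness j=2)
  i=1: ✗ (none in [3,3])
  i=2: ✗ (none in [4,4])
  i=3: ✗ (none in [5,5])
  i=4: ✗ (none in [6,6])
  i=5: ✗ (none in [7,7])
  i=6: ✗ (none in [8,8])
  i=7: ✗ (none in [9,9])
  i=8: ✗ (none in [10,10])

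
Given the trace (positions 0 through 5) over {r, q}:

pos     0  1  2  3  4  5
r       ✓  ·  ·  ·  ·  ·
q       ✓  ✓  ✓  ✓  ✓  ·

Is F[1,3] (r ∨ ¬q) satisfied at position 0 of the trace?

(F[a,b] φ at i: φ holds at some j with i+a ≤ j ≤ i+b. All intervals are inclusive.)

No

Check (r ∨ ¬q) at each j in [1,3]:
  j=1: false
  j=2: false
  j=3: false
No position in the window satisfies it → formula fails.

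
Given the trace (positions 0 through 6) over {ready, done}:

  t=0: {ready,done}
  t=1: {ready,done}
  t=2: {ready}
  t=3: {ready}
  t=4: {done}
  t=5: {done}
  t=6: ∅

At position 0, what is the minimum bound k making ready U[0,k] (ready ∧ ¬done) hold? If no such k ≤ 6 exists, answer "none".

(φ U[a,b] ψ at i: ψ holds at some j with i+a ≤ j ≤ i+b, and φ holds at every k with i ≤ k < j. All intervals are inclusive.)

Need earliest j ≥ 0 with (ready ∧ ¬done), and ready at every k in [0,j-1].
  j=0: rhs fails.
  j=1: rhs fails.
  j=2: rhs holds; lhs holds on [0,1]. k = 2.

2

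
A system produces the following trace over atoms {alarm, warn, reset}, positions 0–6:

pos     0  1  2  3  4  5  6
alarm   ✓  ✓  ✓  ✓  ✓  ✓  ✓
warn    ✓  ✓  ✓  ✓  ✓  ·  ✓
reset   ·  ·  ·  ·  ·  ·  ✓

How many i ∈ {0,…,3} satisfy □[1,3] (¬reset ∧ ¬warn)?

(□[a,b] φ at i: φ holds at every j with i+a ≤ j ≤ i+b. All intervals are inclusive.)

Evaluate at each i in [0,3]:
  i=0: ✗ (fails at j=1)
  i=1: ✗ (fails at j=2)
  i=2: ✗ (fails at j=3)
  i=3: ✗ (fails at j=4)
Positions where it holds: {} → 0.

0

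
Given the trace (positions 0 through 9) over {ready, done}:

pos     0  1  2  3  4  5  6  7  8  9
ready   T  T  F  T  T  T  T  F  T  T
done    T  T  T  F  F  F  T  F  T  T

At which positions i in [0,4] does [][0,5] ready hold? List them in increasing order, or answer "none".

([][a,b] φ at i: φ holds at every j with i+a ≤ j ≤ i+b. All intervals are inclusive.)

Evaluate at each i in [0,4]:
  i=0: ✗ (fails at j=2)
  i=1: ✗ (fails at j=2)
  i=2: ✗ (fails at j=2)
  i=3: ✗ (fails at j=7)
  i=4: ✗ (fails at j=7)

none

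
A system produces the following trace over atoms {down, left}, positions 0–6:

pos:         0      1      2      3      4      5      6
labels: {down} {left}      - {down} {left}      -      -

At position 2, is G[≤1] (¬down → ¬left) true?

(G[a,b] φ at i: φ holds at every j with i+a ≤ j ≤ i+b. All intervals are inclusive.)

Yes

Check (¬down → ¬left) at every j in [2,3]:
  j=2: antecedent true; consequent true → ✓
  j=3: antecedent false → ✓
All positions satisfy it → formula holds.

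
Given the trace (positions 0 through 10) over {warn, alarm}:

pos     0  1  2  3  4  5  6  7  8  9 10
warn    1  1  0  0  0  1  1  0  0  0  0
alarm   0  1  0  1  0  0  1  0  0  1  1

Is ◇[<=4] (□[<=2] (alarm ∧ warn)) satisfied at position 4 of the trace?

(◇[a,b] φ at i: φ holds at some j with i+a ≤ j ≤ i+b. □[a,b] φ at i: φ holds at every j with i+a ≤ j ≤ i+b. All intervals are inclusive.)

Does not hold

Check □[<=2] (alarm ∧ warn) at each j in [4,8]:
  j=4: fails at 4
  j=5: fails at 5
  j=6: fails at 7
  j=7: fails at 7
  j=8: fails at 8
No position in the window satisfies it → formula fails.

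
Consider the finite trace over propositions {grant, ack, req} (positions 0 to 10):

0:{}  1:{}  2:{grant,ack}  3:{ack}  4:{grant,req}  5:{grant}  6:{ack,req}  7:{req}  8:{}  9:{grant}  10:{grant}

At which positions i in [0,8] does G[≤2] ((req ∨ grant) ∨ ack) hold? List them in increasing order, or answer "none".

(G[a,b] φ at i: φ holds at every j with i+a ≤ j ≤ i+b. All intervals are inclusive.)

2, 3, 4, 5

Evaluate at each i in [0,8]:
  i=0: ✗ (fails at j=0)
  i=1: ✗ (fails at j=1)
  i=2: ✓ (all of [2,4])
  i=3: ✓ (all of [3,5])
  i=4: ✓ (all of [4,6])
  i=5: ✓ (all of [5,7])
  i=6: ✗ (fails at j=8)
  i=7: ✗ (fails at j=8)
  i=8: ✗ (fails at j=8)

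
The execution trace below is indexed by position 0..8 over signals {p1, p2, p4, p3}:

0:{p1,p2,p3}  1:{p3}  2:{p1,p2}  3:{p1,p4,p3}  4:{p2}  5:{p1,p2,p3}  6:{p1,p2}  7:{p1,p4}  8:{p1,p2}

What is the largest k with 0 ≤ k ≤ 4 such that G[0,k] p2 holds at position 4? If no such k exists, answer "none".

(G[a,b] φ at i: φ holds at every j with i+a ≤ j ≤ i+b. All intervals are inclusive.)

2

p2 must hold from j=4 onward; find where it first fails.
  j=4: holds
  j=5: holds
  j=6: holds
  j=7: fails
Holds on [4,6], so largest k = 2.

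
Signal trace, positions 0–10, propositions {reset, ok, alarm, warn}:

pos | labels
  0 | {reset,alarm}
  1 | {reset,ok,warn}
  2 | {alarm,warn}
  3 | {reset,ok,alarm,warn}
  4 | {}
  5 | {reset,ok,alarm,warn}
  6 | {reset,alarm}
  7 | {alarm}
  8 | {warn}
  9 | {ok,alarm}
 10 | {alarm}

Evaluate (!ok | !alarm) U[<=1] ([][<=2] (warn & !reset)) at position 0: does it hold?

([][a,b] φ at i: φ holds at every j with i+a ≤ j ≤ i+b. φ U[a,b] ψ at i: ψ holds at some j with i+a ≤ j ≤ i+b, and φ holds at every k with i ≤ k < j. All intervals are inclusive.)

Need some j in [0,1] with [][<=2] (warn & !reset), and (!ok | !alarm) at every k in [0,j-1].
  j=0: [][<=2] (warn & !reset) — fails at 0.
  j=1: [][<=2] (warn & !reset) — fails at 1.
No j in the window works → until fails.

Does not hold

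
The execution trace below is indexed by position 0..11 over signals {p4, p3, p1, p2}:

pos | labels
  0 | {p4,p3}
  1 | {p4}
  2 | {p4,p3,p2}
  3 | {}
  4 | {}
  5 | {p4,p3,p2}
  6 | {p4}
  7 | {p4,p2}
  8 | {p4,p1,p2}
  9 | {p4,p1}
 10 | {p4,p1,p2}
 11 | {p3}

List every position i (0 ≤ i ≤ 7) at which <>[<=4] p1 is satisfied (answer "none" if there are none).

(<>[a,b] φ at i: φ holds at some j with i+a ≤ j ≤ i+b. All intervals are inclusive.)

4, 5, 6, 7

Evaluate at each i in [0,7]:
  i=0: ✗ (none in [0,4])
  i=1: ✗ (none in [1,5])
  i=2: ✗ (none in [2,6])
  i=3: ✗ (none in [3,7])
  i=4: ✓ (witness j=8)
  i=5: ✓ (witness j=8)
  i=6: ✓ (witness j=8)
  i=7: ✓ (witness j=8)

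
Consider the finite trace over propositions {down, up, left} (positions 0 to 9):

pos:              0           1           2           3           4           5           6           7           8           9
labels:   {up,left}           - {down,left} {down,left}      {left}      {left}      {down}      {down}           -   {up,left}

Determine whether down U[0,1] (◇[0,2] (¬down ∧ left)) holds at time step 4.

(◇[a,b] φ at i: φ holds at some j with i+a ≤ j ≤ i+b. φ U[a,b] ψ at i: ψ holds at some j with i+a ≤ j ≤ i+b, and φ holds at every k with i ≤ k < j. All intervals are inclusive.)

Need some j in [4,5] with ◇[0,2] (¬down ∧ left), and down at every k in [4,j-1].
  j=4: ◇[0,2] (¬down ∧ left) holds; no prefix to check → satisfied.

Yes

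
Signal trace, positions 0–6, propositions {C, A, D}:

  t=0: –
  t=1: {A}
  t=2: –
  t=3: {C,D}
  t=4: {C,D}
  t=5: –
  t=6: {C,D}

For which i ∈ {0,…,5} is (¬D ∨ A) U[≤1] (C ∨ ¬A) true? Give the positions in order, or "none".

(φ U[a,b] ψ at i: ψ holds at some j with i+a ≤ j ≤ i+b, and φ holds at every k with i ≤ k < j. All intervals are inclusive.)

0, 1, 2, 3, 4, 5

Evaluate at each i in [0,5]:
  i=0: ✓ (rhs at j=0)
  i=1: ✓ (rhs at j=2; lhs holds on [1,1])
  i=2: ✓ (rhs at j=2)
  i=3: ✓ (rhs at j=3)
  i=4: ✓ (rhs at j=4)
  i=5: ✓ (rhs at j=5)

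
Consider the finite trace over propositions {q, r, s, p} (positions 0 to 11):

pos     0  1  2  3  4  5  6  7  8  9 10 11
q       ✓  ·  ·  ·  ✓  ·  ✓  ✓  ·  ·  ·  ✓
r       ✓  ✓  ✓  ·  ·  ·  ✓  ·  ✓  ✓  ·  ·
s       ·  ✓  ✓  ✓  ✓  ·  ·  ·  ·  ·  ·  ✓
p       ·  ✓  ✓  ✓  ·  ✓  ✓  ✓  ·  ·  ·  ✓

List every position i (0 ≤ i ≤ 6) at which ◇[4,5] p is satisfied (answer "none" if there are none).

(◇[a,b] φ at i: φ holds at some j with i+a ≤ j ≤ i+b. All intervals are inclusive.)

Evaluate at each i in [0,6]:
  i=0: ✓ (witness j=5)
  i=1: ✓ (witness j=5)
  i=2: ✓ (witness j=6)
  i=3: ✓ (witness j=7)
  i=4: ✗ (none in [8,9])
  i=5: ✗ (none in [9,10])
  i=6: ✓ (witness j=11)

0, 1, 2, 3, 6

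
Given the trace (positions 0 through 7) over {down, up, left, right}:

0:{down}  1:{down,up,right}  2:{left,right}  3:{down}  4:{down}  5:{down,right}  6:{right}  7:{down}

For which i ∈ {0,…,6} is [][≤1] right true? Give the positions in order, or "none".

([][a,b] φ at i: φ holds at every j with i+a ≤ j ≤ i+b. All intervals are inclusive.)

Evaluate at each i in [0,6]:
  i=0: ✗ (fails at j=0)
  i=1: ✓ (all of [1,2])
  i=2: ✗ (fails at j=3)
  i=3: ✗ (fails at j=3)
  i=4: ✗ (fails at j=4)
  i=5: ✓ (all of [5,6])
  i=6: ✗ (fails at j=7)

1, 5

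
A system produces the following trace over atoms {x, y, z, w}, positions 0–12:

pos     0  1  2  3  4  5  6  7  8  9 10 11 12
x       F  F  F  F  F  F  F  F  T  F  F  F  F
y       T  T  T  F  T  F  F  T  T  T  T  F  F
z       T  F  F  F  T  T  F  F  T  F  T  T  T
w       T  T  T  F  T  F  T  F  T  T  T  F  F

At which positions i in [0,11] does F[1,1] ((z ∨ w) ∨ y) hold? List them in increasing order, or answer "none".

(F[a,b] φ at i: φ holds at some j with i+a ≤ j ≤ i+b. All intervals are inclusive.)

Evaluate at each i in [0,11]:
  i=0: ✓ (witness j=1)
  i=1: ✓ (witness j=2)
  i=2: ✗ (none in [3,3])
  i=3: ✓ (witness j=4)
  i=4: ✓ (witness j=5)
  i=5: ✓ (witness j=6)
  i=6: ✓ (witness j=7)
  i=7: ✓ (witness j=8)
  i=8: ✓ (witness j=9)
  i=9: ✓ (witness j=10)
  i=10: ✓ (witness j=11)
  i=11: ✓ (witness j=12)

0, 1, 3, 4, 5, 6, 7, 8, 9, 10, 11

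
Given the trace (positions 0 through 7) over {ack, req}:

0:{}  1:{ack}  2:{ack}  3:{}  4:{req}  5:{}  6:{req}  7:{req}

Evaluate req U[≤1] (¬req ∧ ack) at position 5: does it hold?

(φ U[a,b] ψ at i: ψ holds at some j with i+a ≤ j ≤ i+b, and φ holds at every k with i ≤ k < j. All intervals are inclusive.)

Need some j in [5,6] with (¬req ∧ ack), and req at every k in [5,j-1].
  j=5: (¬req ∧ ack) false.
  j=6: (¬req ∧ ack) false.
No j in the window works → until fails.

False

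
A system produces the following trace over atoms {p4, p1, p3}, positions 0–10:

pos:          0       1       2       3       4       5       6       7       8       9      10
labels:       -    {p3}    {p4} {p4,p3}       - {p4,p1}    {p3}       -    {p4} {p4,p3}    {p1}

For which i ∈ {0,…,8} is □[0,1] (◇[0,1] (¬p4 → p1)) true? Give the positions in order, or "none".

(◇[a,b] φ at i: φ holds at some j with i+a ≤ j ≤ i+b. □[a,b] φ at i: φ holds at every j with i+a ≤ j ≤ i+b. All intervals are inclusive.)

Evaluate at each i in [0,8]:
  i=0: ✗ (fails at j=0)
  i=1: ✓ (all of [1,2])
  i=2: ✓ (all of [2,3])
  i=3: ✓ (all of [3,4])
  i=4: ✓ (all of [4,5])
  i=5: ✗ (fails at j=6)
  i=6: ✗ (fails at j=6)
  i=7: ✓ (all of [7,8])
  i=8: ✓ (all of [8,9])

1, 2, 3, 4, 7, 8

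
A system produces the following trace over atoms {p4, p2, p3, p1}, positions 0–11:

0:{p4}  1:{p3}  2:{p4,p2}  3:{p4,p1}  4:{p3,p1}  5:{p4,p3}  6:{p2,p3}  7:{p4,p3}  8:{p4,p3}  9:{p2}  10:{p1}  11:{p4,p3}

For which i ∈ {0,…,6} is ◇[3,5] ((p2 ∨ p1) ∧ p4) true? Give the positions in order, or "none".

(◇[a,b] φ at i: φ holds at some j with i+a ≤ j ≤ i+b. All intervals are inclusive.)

Evaluate at each i in [0,6]:
  i=0: ✓ (witness j=3)
  i=1: ✗ (none in [4,6])
  i=2: ✗ (none in [5,7])
  i=3: ✗ (none in [6,8])
  i=4: ✗ (none in [7,9])
  i=5: ✗ (none in [8,10])
  i=6: ✗ (none in [9,11])

0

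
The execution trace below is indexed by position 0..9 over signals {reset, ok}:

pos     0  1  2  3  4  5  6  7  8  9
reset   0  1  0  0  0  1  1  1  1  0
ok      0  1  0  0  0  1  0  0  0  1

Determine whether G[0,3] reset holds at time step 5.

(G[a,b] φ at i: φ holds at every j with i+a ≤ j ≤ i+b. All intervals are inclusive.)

Holds

Check reset at every j in [5,8]:
  j=5: true
  j=6: true
  j=7: true
  j=8: true
All positions satisfy it → formula holds.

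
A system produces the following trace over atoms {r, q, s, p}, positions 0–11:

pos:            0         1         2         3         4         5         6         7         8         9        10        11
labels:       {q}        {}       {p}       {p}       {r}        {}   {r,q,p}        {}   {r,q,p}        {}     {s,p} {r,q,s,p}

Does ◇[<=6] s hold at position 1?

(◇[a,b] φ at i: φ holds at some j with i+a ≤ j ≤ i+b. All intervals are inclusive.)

Check s at each j in [1,7]:
  j=1: false
  j=2: false
  j=3: false
  j=4: false
  j=5: false
  j=6: false
  j=7: false
No position in the window satisfies it → formula fails.

No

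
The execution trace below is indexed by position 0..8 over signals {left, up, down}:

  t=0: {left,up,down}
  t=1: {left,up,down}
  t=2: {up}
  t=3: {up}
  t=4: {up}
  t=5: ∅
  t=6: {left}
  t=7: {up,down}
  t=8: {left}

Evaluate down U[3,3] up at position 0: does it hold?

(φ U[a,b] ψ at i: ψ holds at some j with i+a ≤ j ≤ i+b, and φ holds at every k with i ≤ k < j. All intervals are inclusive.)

False

Need some j in [3,3] with up, and down at every k in [0,j-1].
  j=3: up holds, but down fails at k=2 → not this j.
No j in the window works → until fails.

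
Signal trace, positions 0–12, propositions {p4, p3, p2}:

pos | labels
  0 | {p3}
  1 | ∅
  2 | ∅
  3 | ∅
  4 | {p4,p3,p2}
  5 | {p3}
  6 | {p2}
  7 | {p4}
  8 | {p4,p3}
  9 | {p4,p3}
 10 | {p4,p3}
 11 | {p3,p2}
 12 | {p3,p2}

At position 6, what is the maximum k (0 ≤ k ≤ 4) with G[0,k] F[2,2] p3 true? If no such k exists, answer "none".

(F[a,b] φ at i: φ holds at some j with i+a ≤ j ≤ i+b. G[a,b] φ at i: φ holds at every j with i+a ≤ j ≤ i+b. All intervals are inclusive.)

F[2,2] p3 must hold from j=6 onward; find where it first fails.
  j=6: holds
  j=7: holds
  j=8: holds
  j=9: holds
  j=10: holds
Holds through j=10; largest k = 4.

4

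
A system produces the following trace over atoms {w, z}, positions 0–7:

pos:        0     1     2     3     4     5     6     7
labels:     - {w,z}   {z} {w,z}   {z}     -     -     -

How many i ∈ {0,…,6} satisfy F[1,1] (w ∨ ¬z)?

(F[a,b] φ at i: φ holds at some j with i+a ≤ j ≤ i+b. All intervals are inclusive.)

5

Evaluate at each i in [0,6]:
  i=0: ✓ (witness j=1)
  i=1: ✗ (none in [2,2])
  i=2: ✓ (witness j=3)
  i=3: ✗ (none in [4,4])
  i=4: ✓ (witness j=5)
  i=5: ✓ (witness j=6)
  i=6: ✓ (witness j=7)
Positions where it holds: {0, 2, 4, 5, 6} → 5.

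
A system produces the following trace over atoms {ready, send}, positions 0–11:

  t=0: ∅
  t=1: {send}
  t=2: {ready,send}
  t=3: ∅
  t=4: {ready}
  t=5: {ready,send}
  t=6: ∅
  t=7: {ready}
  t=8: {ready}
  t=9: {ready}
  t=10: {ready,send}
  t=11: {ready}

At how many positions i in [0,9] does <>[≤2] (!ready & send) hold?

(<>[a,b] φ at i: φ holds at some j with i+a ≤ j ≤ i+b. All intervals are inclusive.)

Evaluate at each i in [0,9]:
  i=0: ✓ (witness j=1)
  i=1: ✓ (witness j=1)
  i=2: ✗ (none in [2,4])
  i=3: ✗ (none in [3,5])
  i=4: ✗ (none in [4,6])
  i=5: ✗ (none in [5,7])
  i=6: ✗ (none in [6,8])
  i=7: ✗ (none in [7,9])
  i=8: ✗ (none in [8,10])
  i=9: ✗ (none in [9,11])
Positions where it holds: {0, 1} → 2.

2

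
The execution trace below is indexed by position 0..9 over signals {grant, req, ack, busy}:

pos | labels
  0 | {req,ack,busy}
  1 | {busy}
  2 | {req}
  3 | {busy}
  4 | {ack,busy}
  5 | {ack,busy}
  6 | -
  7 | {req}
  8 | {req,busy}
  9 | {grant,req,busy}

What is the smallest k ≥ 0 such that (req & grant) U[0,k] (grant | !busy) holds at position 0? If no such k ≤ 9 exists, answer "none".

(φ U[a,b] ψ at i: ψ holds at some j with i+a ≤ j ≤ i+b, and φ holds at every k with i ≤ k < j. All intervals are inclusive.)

none

Need earliest j ≥ 0 with (grant | !busy), and (req & grant) at every k in [0,j-1].
  j=0: rhs fails.
  j=1: rhs fails.
  j=2: rhs holds but lhs fails at k=0.
  j=3: rhs fails.
  j=4: rhs fails.
  j=5: rhs fails.
  j=6: rhs holds but lhs fails at k=0.
  j=7: rhs holds but lhs fails at k=0.
  j=8: rhs fails.
  j=9: rhs holds but lhs fails at k=0.
No witness within the range → none.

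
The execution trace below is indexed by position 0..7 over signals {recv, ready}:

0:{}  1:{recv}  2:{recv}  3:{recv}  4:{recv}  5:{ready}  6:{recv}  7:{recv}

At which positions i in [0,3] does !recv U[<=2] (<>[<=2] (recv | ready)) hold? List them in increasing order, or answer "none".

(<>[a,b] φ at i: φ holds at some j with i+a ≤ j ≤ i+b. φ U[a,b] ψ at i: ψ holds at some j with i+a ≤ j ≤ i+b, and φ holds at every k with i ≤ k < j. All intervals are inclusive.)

0, 1, 2, 3

Evaluate at each i in [0,3]:
  i=0: ✓ (rhs at j=0)
  i=1: ✓ (rhs at j=1)
  i=2: ✓ (rhs at j=2)
  i=3: ✓ (rhs at j=3)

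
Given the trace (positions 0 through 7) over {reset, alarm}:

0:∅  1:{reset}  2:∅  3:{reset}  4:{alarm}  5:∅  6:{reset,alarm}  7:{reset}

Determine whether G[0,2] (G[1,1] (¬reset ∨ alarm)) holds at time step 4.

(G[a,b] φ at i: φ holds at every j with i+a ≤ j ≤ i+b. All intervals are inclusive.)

Check G[1,1] (¬reset ∨ alarm) at every j in [4,6]:
  j=4: holds on [5,5]
  j=5: holds on [6,6]
  j=6: fails at 7
Fails at j=6 → formula fails.

Does not hold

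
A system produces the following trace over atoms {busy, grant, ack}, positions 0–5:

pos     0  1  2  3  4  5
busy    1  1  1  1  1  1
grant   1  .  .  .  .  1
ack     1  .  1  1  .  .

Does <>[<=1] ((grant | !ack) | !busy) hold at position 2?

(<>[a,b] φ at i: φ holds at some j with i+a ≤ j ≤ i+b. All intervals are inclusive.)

False

Check ((grant | !ack) | !busy) at each j in [2,3]:
  j=2: false
  j=3: false
No position in the window satisfies it → formula fails.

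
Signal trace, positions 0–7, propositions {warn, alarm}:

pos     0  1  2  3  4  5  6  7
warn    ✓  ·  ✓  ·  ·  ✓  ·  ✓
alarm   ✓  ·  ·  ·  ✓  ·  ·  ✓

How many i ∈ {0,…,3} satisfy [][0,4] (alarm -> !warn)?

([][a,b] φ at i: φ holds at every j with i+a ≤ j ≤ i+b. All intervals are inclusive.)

Evaluate at each i in [0,3]:
  i=0: ✗ (fails at j=0)
  i=1: ✓ (all of [1,5])
  i=2: ✓ (all of [2,6])
  i=3: ✗ (fails at j=7)
Positions where it holds: {1, 2} → 2.

2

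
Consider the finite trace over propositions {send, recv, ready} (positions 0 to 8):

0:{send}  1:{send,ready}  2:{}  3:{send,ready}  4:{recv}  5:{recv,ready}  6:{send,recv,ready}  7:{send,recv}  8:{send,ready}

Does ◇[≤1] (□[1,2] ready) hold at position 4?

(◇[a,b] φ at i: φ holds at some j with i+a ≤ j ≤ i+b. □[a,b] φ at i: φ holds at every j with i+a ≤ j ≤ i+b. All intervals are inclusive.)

Yes

Check □[1,2] ready at each j in [4,5]:
  j=4: holds on [5,6]
  j=5: fails at 7
Found at j=4 → formula holds.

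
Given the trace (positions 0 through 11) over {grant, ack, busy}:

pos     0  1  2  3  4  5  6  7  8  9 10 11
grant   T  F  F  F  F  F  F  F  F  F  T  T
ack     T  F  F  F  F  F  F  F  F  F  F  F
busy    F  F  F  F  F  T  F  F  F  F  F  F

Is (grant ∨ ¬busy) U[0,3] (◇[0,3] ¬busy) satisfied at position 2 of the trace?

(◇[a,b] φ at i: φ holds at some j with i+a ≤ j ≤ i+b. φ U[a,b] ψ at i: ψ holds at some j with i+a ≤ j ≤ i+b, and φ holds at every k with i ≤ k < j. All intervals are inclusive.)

Holds

Need some j in [2,5] with ◇[0,3] ¬busy, and (grant ∨ ¬busy) at every k in [2,j-1].
  j=2: ◇[0,3] ¬busy holds; no prefix to check → satisfied.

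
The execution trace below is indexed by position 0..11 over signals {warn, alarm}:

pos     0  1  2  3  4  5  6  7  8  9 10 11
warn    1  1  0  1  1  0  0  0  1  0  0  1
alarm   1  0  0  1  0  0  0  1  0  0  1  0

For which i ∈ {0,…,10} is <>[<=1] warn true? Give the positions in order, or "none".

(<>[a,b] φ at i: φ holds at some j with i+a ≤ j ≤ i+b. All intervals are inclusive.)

0, 1, 2, 3, 4, 7, 8, 10

Evaluate at each i in [0,10]:
  i=0: ✓ (witness j=0)
  i=1: ✓ (witness j=1)
  i=2: ✓ (witness j=3)
  i=3: ✓ (witness j=3)
  i=4: ✓ (witness j=4)
  i=5: ✗ (none in [5,6])
  i=6: ✗ (none in [6,7])
  i=7: ✓ (witness j=8)
  i=8: ✓ (witness j=8)
  i=9: ✗ (none in [9,10])
  i=10: ✓ (witness j=11)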